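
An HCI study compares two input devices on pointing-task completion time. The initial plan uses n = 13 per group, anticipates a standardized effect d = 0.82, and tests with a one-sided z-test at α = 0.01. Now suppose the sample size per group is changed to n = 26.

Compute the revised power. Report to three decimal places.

Power ≈ 0.736

With n = 26 per group: δ = d·√(n/2) = 0.82 × √(26/2) = 2.9566. Critical value z_{0.01} = 2.326.
Revised power = P(Z > 2.326 − δ) = Φ(0.630) = 0.7357.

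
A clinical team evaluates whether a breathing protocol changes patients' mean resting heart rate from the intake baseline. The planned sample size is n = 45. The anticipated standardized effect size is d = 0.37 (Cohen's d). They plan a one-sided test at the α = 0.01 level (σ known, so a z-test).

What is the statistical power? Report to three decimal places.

Noncentrality parameter: δ = d·√n = 0.37 × √45 = 2.4820
One-sided α = 0.01 → critical value z_{0.01} = 2.326.
Power = P(Z > 2.326 − δ) = Φ(0.156) = 0.5619.

Power ≈ 0.562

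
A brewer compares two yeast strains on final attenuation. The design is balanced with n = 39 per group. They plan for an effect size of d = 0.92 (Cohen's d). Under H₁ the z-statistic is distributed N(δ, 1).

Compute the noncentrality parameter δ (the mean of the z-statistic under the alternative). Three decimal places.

The noncentrality parameter scales effect size by the design's sample-size factor: δ = d·√(n/2) = 0.92 × √(39/2) = 4.0626

δ ≈ 4.063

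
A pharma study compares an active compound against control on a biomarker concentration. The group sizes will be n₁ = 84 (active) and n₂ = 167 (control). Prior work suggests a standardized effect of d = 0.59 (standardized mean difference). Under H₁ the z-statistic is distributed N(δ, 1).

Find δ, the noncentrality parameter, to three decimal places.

δ ≈ 4.411

The noncentrality parameter scales effect size by the design's sample-size factor: δ = d / √(1/n₁ + 1/n₂) = 0.59 / √(1/84 + 1/167) = 4.4108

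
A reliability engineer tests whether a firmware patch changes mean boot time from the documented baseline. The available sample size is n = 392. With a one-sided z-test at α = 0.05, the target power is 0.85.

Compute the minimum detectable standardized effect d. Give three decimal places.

d ≈ 0.135

Required noncentrality: δ = z_{0.05} + z_{0.15} = 1.645 + 1.036 = 2.681.
δ = d·√n ⇒ d = δ/√n = 2.681/√392 = 0.1354.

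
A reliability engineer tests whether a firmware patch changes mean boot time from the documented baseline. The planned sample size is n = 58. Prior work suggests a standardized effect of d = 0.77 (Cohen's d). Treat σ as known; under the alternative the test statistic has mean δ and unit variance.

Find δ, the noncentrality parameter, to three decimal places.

δ ≈ 5.864

δ = d·√n = 0.77 × √58 = 5.8641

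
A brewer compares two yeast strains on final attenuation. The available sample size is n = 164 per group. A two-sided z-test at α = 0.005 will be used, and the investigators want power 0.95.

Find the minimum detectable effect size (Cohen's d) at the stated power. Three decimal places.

Need Φ(δ − 2.807) = 0.95, so δ = 2.807 + 1.645 = 4.452.
(The second rejection-region term Φ(−δ − z_{α/2}) is negligible and dropped.)
δ = d·√(n/2) ⇒ d = δ/√(n/2) = 4.452/√(164/2) = 0.4916.

d ≈ 0.492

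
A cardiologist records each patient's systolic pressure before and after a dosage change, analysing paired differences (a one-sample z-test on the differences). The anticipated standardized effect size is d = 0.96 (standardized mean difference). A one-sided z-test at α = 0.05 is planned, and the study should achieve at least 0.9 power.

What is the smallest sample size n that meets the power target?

For power 0.9 need Φ(δ − z_{0.05}) = 0.9, so δ = z_{0.05} + z_{0.10} = 1.645 + 1.282 = 2.926.
δ = d·√n ⇒ n = (δ/d)² = (2.926 / 0.96)² = 9.29.
Rounding up, n = 10.

n = 10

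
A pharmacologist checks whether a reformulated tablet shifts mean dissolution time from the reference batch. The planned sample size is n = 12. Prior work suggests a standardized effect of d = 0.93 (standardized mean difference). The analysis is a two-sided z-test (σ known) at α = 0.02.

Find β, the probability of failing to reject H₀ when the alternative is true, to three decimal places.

Noncentrality parameter: δ = d·√n = 0.93 × √12 = 3.2216
Critical value for a two-sided test at α = 0.02: z_{α/2} = 2.326.
Power = Φ(δ − 2.326) + Φ(−δ − 2.326) = Φ(0.895) + Φ(-5.548) = 0.8147 + 0.0000 = 0.8147.
Type II error: β = 1 − power = 1 − 0.8147 = 0.1853.

β ≈ 0.185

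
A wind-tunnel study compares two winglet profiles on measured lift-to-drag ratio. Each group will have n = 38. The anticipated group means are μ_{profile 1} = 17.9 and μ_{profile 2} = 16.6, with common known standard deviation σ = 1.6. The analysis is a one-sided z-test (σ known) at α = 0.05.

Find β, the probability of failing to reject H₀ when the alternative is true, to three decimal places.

Standardized effect: d = |μ_{profile 1} − μ_{profile 2}| / σ = |17.9 − 16.6| / 1.6 = 0.8125
Noncentrality parameter: δ = d·√(n/2) = 0.8125 × √(38/2) = 3.5416
One-sided α = 0.05 → critical value z_{0.05} = 1.645.
Power = Φ(δ − 1.645) = Φ(1.897) = 0.9711.
Type II error: β = 1 − power = 1 − 0.9711 = 0.0289.

β ≈ 0.029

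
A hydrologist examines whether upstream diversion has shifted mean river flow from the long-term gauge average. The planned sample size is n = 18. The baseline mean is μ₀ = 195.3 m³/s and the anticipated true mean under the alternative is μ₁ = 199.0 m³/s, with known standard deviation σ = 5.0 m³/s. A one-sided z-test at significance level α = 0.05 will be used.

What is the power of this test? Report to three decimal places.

Power ≈ 0.933

Standardized effect: d = |μ₁ − μ₀| / σ = |199.0 − 195.3| / 5.0 = 0.7400
Noncentrality parameter: δ = d·√n = 0.7400 × √18 = 3.1396
Critical value for a one-sided test at α = 0.05: z_α = 1.645.
Power = P(Z > 1.645 − δ) = Φ(1.495) = 0.9325.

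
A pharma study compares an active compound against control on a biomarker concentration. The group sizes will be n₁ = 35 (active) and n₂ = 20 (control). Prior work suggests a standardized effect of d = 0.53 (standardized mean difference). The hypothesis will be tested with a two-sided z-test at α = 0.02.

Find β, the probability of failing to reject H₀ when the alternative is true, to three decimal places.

β ≈ 0.668

Noncentrality parameter: δ = d / √(1/n₁ + 1/n₂) = 0.53 / √(1/35 + 1/20) = 1.8908
Critical value for a two-sided test at α = 0.02: z_{α/2} = 2.326.
Power = Φ(δ − 2.326) + Φ(−δ − 2.326) = Φ(-0.436) + Φ(-4.217) = 0.3316 + 0.0000 = 0.3316.
Type II error: β = 1 − power = 1 − 0.3316 = 0.6684.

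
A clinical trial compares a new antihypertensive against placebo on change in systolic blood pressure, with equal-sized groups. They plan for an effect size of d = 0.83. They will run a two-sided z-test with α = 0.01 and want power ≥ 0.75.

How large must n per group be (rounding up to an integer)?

Set Φ(δ − 2.576) = 0.75; then δ − 2.576 = Φ⁻¹(0.75) = 0.674, giving δ = 3.250.
(The Φ(−δ − z_{α/2}) term is vanishingly small for δ > 0 and is dropped in the standard sample-size formula.)
δ = d·√(n/2) ⇒ n = 2(δ/d)² = 2 × (3.250 / 0.83)² = 30.67.
Round up to the next whole unit.

n = 31 per group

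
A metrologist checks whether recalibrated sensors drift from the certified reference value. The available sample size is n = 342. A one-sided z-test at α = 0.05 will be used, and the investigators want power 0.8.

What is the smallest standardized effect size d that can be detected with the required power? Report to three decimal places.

Need Φ(δ − 1.645) = 0.8, so δ = 1.645 + 0.842 = 2.486.
δ = d·√n ⇒ d = δ/√n = 2.486/√342 = 0.1345.

d ≈ 0.134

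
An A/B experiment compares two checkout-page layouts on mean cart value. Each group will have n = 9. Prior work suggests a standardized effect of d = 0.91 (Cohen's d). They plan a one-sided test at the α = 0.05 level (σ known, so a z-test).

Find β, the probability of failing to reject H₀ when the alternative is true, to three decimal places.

Noncentrality parameter: δ = d·√(n/2) = 0.91 × √(9/2) = 1.9304
Critical value for a one-sided test at α = 0.05: z_α = 1.645.
Power = P(Z > 1.645 − δ) = Φ(0.286) = 0.6124.
Type II error: β = 1 − power = 1 − 0.6124 = 0.3876.

β ≈ 0.388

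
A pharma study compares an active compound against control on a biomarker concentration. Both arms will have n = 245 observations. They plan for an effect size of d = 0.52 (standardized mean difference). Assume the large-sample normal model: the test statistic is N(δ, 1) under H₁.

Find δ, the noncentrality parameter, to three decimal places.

δ = d·√(n/2) = 0.52 × √(245/2) = 5.7553

δ ≈ 5.755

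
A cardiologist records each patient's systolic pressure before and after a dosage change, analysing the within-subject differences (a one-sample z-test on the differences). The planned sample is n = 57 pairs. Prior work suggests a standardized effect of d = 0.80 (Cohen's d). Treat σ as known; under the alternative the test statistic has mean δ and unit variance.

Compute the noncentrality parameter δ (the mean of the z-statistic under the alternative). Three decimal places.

δ = d·√n = 0.80 × √57 = 6.0399

δ ≈ 6.040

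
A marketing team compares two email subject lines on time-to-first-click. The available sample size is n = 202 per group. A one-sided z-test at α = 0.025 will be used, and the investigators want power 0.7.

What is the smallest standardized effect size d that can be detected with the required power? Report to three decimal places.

Required noncentrality: δ = z_{0.025} + z_{0.30} = 1.960 + 0.524 = 2.484.
δ = d·√(n/2) ⇒ d = δ/√(n/2) = 2.484/√(202/2) = 0.2472.

d ≈ 0.247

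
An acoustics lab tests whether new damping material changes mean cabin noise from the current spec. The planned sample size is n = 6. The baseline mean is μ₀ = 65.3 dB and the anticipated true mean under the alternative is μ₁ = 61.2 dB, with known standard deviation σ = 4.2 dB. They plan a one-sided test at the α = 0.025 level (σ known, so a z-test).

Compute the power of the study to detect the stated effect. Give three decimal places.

Power ≈ 0.667

Standardized effect: d = |μ₁ − μ₀| / σ = |61.2 − 65.3| / 4.2 = 0.9762
Noncentrality parameter: δ = d·√n = 0.9762 × √6 = 2.3912
One-sided α = 0.025 → critical value z_{0.025} = 1.960.
Power = P(Z > 1.960 − δ) = Φ(0.431) = 0.6668.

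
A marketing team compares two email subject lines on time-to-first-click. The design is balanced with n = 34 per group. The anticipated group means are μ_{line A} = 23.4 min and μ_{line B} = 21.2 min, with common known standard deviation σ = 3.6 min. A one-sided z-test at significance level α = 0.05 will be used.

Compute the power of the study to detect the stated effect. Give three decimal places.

Power ≈ 0.809

Standardized effect: d = |μ_{line A} − μ_{line B}| / σ = |23.4 − 21.2| / 3.6 = 0.6111
Noncentrality parameter: δ = d·√(n/2) = 0.6111 × √(34/2) = 2.5197
Critical value for a one-sided test at α = 0.05: z_α = 1.645.
Power = P(Z > 1.645 − δ) = Φ(0.875) = 0.8092.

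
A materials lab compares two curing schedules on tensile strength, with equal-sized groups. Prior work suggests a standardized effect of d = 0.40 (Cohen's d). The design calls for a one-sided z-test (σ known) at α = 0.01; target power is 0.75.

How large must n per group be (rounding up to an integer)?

n = 113 per group

Set Φ(δ − 2.326) = 0.75; then δ − 2.326 = Φ⁻¹(0.75) = 0.674, giving δ = 3.001.
δ = d·√(n/2) ⇒ n = 2(δ/d)² = 2 × (3.001 / 0.40)² = 112.56.
Rounding up, n = 113 per group.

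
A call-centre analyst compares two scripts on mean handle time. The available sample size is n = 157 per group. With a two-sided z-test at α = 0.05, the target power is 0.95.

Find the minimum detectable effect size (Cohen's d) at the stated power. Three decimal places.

Required noncentrality: δ = z_{0.025} + z_{0.05} = 1.960 + 1.645 = 3.605.
(Lower-tail contribution to power is negligible for δ > 0.)
δ = d·√(n/2) ⇒ d = δ/√(n/2) = 3.605/√(157/2) = 0.4069.

d ≈ 0.407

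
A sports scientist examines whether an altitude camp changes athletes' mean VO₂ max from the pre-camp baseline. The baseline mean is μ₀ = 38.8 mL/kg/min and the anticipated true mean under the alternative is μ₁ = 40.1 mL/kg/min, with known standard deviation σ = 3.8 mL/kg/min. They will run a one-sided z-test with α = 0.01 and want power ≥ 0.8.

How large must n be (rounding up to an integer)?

Standardized effect: d = |μ₁ − μ₀| / σ = |40.1 − 38.8| / 3.8 = 0.3421
For power 0.8 need Φ(δ − z_{0.01}) = 0.8, so δ = z_{0.01} + z_{0.20} = 2.326 + 0.842 = 3.168.
δ = d·√n ⇒ n = (δ/d)² = (3.168 / 0.3421)² = 85.75.
Round up to the next whole unit.

n = 86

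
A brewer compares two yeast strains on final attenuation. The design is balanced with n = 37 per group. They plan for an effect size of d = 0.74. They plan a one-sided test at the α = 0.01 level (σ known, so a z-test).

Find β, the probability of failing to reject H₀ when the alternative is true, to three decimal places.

β ≈ 0.196

Noncentrality parameter: δ = d·√(n/2) = 0.74 × √(37/2) = 3.1829
One-sided α = 0.01 → critical value z_{0.01} = 2.326.
Power = P(Z > 2.326 − δ) = Φ(0.857) = 0.8041.
Type II error: β = 1 − power = 1 − 0.8041 = 0.1959.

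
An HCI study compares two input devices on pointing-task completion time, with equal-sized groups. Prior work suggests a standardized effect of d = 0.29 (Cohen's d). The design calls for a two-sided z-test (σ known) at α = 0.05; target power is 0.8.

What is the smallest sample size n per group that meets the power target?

For power 0.8 need Φ(δ − z_{0.025}) = 0.8, so δ = z_{0.025} + z_{0.20} = 1.960 + 0.842 = 2.802.
(The Φ(−δ − z_{α/2}) term is vanishingly small for δ > 0 and is dropped in the standard sample-size formula.)
δ = d·√(n/2) ⇒ n = 2(δ/d)² = 2 × (2.802 / 0.29)² = 186.66.
Rounding up, n = 187 per group.

n = 187 per group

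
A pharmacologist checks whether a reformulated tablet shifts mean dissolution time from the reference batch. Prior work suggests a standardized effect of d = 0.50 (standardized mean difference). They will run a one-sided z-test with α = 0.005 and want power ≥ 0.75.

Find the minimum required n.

n = 43

For power 0.75 need Φ(δ − z_{0.005}) = 0.75, so δ = z_{0.005} + z_{0.25} = 2.576 + 0.674 = 3.250.
δ = d·√n ⇒ n = (δ/d)² = (3.250 / 0.50)² = 42.26.
Round up to the next whole unit.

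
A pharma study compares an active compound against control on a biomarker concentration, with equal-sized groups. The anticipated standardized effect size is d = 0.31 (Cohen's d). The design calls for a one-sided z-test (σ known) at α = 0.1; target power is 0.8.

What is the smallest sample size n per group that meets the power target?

n = 94 per group

Set Φ(δ − 1.282) = 0.8; then δ − 1.282 = Φ⁻¹(0.8) = 0.842, giving δ = 2.123.
δ = d·√(n/2) ⇒ n = 2(δ/d)² = 2 × (2.123 / 0.31)² = 93.82.
Round up to the next whole unit.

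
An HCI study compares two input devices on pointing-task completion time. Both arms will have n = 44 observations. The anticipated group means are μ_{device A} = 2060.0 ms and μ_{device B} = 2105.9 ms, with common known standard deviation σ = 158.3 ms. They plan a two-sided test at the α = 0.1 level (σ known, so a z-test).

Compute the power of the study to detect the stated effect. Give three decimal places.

Power ≈ 0.389

Standardized effect: d = |μ_{device A} − μ_{device B}| / σ = |2060.0 − 2105.9| / 158.3 = 0.2900
Noncentrality parameter: δ = d·√(n/2) = 0.2900 × √(44/2) = 1.3600
Two-sided α = 0.1 → critical value z_{0.05} = 1.645.
Power = Φ(δ − 1.645) + Φ(−δ − 1.645) = Φ(-0.285) + Φ(-3.005) = 0.3879 + 0.0013 = 0.3892.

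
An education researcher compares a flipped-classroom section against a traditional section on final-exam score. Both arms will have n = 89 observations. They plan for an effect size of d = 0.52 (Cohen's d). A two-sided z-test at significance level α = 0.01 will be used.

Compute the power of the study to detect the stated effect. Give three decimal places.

Noncentrality parameter: δ = d·√(n/2) = 0.52 × √(89/2) = 3.4688
Two-sided α = 0.01 → critical value z_{0.005} = 2.576.
Power = Φ(δ − 2.576) + Φ(−δ − 2.576) = Φ(0.893) + Φ(-6.045) = 0.8141 + 0.0000 = 0.8141.

Power ≈ 0.814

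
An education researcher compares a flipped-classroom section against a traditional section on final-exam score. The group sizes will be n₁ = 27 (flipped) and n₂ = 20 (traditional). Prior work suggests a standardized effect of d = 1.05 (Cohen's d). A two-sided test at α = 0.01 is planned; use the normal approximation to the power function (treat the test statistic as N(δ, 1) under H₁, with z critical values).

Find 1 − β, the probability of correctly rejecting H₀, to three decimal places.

Power ≈ 0.837

Noncentrality parameter: δ = d / √(1/n₁ + 1/n₂) = 1.05 / √(1/27 + 1/20) = 3.5591
Critical value for a two-sided test at α = 0.01: z_{α/2} = 2.576.
Power = Φ(δ − 2.576) + Φ(−δ − 2.576) = Φ(0.983) + Φ(-6.135) = 0.8373 + 0.0000 = 0.8373.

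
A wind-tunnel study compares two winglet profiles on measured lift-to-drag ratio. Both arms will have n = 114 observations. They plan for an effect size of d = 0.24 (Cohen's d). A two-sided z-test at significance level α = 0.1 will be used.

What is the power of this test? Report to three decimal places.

Noncentrality parameter: δ = d·√(n/2) = 0.24 × √(114/2) = 1.8120
Critical value for a two-sided test at α = 0.1: z_{α/2} = 1.645.
Power = Φ(δ − 1.645) + Φ(−δ − 1.645) = Φ(0.167) + Φ(-3.457) = 0.5664 + 0.0003 = 0.5666.

Power ≈ 0.567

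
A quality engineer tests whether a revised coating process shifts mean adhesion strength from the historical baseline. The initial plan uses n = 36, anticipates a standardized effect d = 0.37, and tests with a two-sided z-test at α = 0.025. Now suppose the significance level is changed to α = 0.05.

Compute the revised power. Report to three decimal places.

δ = d·√n = 0.37 × √36 = 2.2200 (unchanged). New critical value: z_{0.025} = 1.960.
Revised power = Φ(δ − 1.960) + Φ(−δ − 1.960) = Φ(0.260) + Φ(-4.180) = 0.6026 + 0.0000 = 0.6026.

Power ≈ 0.603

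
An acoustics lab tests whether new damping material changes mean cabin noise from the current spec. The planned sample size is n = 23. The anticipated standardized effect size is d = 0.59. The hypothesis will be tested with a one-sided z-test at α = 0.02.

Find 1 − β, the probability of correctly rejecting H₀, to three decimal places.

Power ≈ 0.781

Noncentrality parameter: δ = d·√n = 0.59 × √23 = 2.8295
One-sided α = 0.02 → critical value z_{0.02} = 2.054.
Power = P(Z > 2.054 − δ) = Φ(0.776) = 0.7811.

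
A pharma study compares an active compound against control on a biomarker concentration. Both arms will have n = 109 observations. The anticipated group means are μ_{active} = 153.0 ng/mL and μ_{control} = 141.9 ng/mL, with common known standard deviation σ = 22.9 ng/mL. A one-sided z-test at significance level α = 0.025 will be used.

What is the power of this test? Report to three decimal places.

Power ≈ 0.947

Standardized effect: d = |μ_{active} − μ_{control}| / σ = |153.0 − 141.9| / 22.9 = 0.4847
Noncentrality parameter: δ = d·√(n/2) = 0.4847 × √(109/2) = 3.5784
One-sided α = 0.025 → critical value z_{0.025} = 1.960.
Power = Φ(δ − 1.960) = Φ(1.618) = 0.9472.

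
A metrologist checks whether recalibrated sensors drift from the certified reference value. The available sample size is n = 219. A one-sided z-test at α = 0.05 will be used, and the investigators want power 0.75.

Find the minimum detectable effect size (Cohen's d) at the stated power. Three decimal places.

d ≈ 0.157

Required noncentrality: δ = z_{0.05} + z_{0.25} = 1.645 + 0.674 = 2.319.
δ = d·√n ⇒ d = δ/√n = 2.319/√219 = 0.1567.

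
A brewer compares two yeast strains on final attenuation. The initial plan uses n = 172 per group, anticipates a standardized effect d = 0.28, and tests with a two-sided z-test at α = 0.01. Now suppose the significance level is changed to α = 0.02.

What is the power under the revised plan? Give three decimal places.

δ = d·√(n/2) = 0.28 × √(172/2) = 2.5966 (unchanged). New critical value: z_{0.01} = 2.326.
Revised power = Φ(δ − 2.326) + Φ(−δ − 2.326) = Φ(0.270) + Φ(-4.923) = 0.6065 + 0.0000 = 0.6065.

Power ≈ 0.607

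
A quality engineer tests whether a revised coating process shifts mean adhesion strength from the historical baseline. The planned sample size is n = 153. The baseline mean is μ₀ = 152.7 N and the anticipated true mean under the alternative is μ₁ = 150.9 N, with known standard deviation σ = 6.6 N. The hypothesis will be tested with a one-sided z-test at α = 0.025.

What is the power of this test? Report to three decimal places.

Power ≈ 0.921

Standardized effect: d = |μ₁ − μ₀| / σ = |150.9 − 152.7| / 6.6 = 0.2727
Noncentrality parameter: δ = d·√n = 0.2727 × √153 = 3.3735
Critical value for a one-sided test at α = 0.025: z_α = 1.960.
Power = P(Z > 1.960 − δ) = Φ(1.413) = 0.9212.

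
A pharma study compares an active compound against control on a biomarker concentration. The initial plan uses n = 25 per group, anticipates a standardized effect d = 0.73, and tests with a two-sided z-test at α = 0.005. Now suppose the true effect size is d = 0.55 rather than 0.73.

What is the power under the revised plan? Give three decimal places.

With d = 0.55: δ = d·√(n/2) = 0.55 × √(25/2) = 1.9445. Critical value z_{0.0025} = 2.807.
Revised power = Φ(δ − 2.807) + Φ(−δ − 2.807) = Φ(-0.862) + Φ(-4.752) = 0.1942 + 0.0000 = 0.1942.

Power ≈ 0.194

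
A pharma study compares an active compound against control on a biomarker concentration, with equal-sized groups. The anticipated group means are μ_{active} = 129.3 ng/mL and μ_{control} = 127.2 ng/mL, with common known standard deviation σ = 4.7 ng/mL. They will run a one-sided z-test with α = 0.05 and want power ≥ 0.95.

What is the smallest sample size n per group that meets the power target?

Standardized effect: d = |μ_{active} − μ_{control}| / σ = |129.3 − 127.2| / 4.7 = 0.4468
For power 0.95 need Φ(δ − z_{0.05}) = 0.95, so δ = z_{0.05} + z_{0.05} = 1.645 + 1.645 = 3.290.
δ = d·√(n/2) ⇒ n = 2(δ/d)² = 2 × (3.290 / 0.4468)² = 108.42.
Round up to the next whole unit.

n = 109 per group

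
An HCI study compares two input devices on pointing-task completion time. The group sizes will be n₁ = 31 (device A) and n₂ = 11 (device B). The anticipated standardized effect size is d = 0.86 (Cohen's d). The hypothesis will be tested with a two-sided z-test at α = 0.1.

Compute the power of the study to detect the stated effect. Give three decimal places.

Noncentrality parameter: δ = d / √(1/n₁ + 1/n₂) = 0.86 / √(1/31 + 1/11) = 2.4505
Critical value for a two-sided test at α = 0.1: z_{α/2} = 1.645.
Power = Φ(δ − 1.645) + Φ(−δ − 1.645) = Φ(0.806) + Φ(-4.095) = 0.7898 + 0.0000 = 0.7898.

Power ≈ 0.790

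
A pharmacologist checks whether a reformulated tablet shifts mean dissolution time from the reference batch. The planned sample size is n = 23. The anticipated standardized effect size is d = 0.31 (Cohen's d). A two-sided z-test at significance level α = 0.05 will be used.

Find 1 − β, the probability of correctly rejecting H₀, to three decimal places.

Noncentrality parameter: δ = d·√n = 0.31 × √23 = 1.4867
Two-sided α = 0.05 → critical value z_{0.025} = 1.960.
Power = Φ(δ − 1.960) + Φ(−δ − 1.960) = Φ(-0.473) + Φ(-3.447) = 0.3180 + 0.0003 = 0.3183.

Power ≈ 0.318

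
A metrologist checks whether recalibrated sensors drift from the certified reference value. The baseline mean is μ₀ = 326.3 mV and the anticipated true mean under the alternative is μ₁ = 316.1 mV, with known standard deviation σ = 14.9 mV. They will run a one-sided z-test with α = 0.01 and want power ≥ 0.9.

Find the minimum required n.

Standardized effect: d = |μ₁ − μ₀| / σ = |316.1 − 326.3| / 14.9 = 0.6846
For power 0.9 need Φ(δ − z_{0.01}) = 0.9, so δ = z_{0.01} + z_{0.10} = 2.326 + 1.282 = 3.608.
δ = d·√n ⇒ n = (δ/d)² = (3.608 / 0.6846)² = 27.78.
Round up to the next whole unit.

n = 28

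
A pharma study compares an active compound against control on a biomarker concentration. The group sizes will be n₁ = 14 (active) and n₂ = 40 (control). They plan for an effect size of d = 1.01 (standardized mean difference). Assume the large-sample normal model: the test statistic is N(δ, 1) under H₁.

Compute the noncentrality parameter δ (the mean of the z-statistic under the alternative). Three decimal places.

δ ≈ 3.253

The noncentrality parameter scales effect size by the design's sample-size factor: δ = d / √(1/n₁ + 1/n₂) = 1.01 / √(1/14 + 1/40) = 3.2525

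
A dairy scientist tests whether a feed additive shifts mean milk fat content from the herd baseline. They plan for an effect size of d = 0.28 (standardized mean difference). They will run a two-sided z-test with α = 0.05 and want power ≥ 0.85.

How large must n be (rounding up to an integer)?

Set Φ(δ − 1.960) = 0.85; then δ − 1.960 = Φ⁻¹(0.85) = 1.036, giving δ = 2.996.
(Ignoring the negligible lower-tail rejection probability gives the usual closed-form inversion.)
δ = d·√n ⇒ n = (δ/d)² = (2.996 / 0.28)² = 114.52.
Rounding up, n = 115.

n = 115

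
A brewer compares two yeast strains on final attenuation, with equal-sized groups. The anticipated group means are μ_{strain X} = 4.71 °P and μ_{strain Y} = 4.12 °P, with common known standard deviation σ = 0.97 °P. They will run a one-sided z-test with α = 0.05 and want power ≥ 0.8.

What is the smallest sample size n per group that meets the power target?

n = 34 per group

Standardized effect: d = |μ_{strain X} − μ_{strain Y}| / σ = |4.71 − 4.12| / 0.97 = 0.6082
For power 0.8 need Φ(δ − z_{0.05}) = 0.8, so δ = z_{0.05} + z_{0.20} = 1.645 + 0.842 = 2.486.
δ = d·√(n/2) ⇒ n = 2(δ/d)² = 2 × (2.486 / 0.6082)² = 33.42.
Round up to the next whole unit.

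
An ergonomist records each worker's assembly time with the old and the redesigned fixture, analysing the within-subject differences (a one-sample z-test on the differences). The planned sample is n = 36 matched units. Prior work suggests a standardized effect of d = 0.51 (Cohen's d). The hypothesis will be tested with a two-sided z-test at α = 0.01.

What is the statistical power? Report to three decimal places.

Power ≈ 0.686

Noncentrality parameter: δ = d·√n = 0.51 × √36 = 3.0600
Two-sided α = 0.01 → critical value z_{0.005} = 2.576.
Power = Φ(δ − 2.576) + Φ(−δ − 2.576) = Φ(0.484) + Φ(-5.636) = 0.6859 + 0.0000 = 0.6859.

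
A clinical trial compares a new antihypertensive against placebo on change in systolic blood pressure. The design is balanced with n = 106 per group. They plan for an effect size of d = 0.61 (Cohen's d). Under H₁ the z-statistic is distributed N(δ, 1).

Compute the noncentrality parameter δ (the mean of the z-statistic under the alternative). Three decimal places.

δ ≈ 4.441

The noncentrality parameter scales effect size by the design's sample-size factor: δ = d·√(n/2) = 0.61 × √(106/2) = 4.4409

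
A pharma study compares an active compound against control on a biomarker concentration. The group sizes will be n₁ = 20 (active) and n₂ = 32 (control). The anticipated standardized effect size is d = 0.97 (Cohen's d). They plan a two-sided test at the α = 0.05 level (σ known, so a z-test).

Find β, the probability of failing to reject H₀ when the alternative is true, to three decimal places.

β ≈ 0.075

Noncentrality parameter: δ = d / √(1/n₁ + 1/n₂) = 0.97 / √(1/20 + 1/32) = 3.4030
Critical value for a two-sided test at α = 0.05: z_{α/2} = 1.960.
Power = Φ(δ − 1.960) + Φ(−δ − 1.960) = Φ(1.443) + Φ(-5.363) = 0.9255 + 0.0000 = 0.9255.
Type II error: β = 1 − power = 1 − 0.9255 = 0.0745.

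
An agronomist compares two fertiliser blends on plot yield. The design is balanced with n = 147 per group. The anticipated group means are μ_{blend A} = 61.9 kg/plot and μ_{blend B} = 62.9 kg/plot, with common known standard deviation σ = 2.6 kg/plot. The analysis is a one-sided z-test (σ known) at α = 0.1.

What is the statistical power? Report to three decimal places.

Power ≈ 0.978

Standardized effect: d = |μ_{blend A} − μ_{blend B}| / σ = |61.9 − 62.9| / 2.6 = 0.3846
Noncentrality parameter: δ = d·√(n/2) = 0.3846 × √(147/2) = 3.2974
Critical value for a one-sided test at α = 0.1: z_α = 1.282.
Power = P(Z > 1.282 − δ) = Φ(2.016) = 0.9781.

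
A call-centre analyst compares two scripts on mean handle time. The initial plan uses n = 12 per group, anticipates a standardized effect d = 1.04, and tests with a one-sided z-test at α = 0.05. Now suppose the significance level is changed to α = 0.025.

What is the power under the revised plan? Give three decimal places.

Power ≈ 0.722

δ = d·√(n/2) = 1.04 × √(12/2) = 2.5475 (unchanged). New critical value: z_{0.025} = 1.960.
Revised power = P(Z > 1.960 − δ) = Φ(0.588) = 0.7216.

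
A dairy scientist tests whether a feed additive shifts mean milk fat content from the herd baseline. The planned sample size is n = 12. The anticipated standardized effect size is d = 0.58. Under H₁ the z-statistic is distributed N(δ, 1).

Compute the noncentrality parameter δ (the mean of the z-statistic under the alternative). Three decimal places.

The noncentrality parameter scales effect size by the design's sample-size factor: δ = d·√n = 0.58 × √12 = 2.0092

δ ≈ 2.009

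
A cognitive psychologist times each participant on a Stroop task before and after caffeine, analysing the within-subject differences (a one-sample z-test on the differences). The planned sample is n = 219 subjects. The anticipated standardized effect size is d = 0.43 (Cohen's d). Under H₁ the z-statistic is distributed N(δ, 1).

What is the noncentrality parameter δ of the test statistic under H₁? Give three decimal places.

δ ≈ 6.363

δ = d·√n = 0.43 × √219 = 6.3634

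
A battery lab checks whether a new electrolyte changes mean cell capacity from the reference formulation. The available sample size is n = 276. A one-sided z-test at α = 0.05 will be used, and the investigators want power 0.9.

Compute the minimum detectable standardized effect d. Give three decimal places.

Need Φ(δ − 1.645) = 0.9, so δ = 1.645 + 1.282 = 2.926.
δ = d·√n ⇒ d = δ/√n = 2.926/√276 = 0.1761.

d ≈ 0.176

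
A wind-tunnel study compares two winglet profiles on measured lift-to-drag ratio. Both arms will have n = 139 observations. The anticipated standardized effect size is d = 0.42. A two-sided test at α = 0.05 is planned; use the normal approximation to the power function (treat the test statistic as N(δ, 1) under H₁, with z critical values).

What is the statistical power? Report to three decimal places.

Noncentrality parameter: δ = d·√(n/2) = 0.42 × √(139/2) = 3.5014
Critical value for a two-sided test at α = 0.05: z_{α/2} = 1.960.
Power = Φ(δ − 1.960) + Φ(−δ − 1.960) = Φ(1.541) + Φ(-5.461) = 0.9384 + 0.0000 = 0.9384.

Power ≈ 0.938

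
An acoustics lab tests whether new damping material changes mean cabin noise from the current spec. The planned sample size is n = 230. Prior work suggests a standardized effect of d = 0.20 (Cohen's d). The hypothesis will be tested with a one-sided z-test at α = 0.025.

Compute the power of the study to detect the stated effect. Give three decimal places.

Noncentrality parameter: δ = d·√n = 0.20 × √230 = 3.0332
Critical value for a one-sided test at α = 0.025: z_α = 1.960.
Power = Φ(δ − 1.960) = Φ(1.073) = 0.8584.

Power ≈ 0.858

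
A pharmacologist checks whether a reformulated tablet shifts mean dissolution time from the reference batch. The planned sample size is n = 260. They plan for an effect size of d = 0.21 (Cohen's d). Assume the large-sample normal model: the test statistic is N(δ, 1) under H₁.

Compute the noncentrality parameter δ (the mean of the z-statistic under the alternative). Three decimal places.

δ = d·√n = 0.21 × √260 = 3.3861

δ ≈ 3.386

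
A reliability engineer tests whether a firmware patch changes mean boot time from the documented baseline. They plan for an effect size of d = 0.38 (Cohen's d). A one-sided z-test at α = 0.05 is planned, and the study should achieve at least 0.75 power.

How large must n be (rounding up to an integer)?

n = 38

Set Φ(δ − 1.645) = 0.75; then δ − 1.645 = Φ⁻¹(0.75) = 0.674, giving δ = 2.319.
δ = d·√n ⇒ n = (δ/d)² = (2.319 / 0.38)² = 37.25.
Rounding up, n = 38.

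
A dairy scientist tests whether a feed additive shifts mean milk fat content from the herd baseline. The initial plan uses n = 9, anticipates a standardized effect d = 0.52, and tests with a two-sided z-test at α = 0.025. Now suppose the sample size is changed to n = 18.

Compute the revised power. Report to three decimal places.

With n = 18: δ = d·√n = 0.52 × √18 = 2.2062. Critical value z_{0.0125} = 2.241.
Revised power = Φ(δ − 2.241) + Φ(−δ − 2.241) = Φ(-0.035) + Φ(-4.448) = 0.4859 + 0.0000 = 0.4860.

Power ≈ 0.486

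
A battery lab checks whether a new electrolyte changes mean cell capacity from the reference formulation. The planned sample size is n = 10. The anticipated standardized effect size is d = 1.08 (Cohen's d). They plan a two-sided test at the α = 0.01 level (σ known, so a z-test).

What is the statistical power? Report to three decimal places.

Power ≈ 0.799

Noncentrality parameter: δ = d·√n = 1.08 × √10 = 3.4153
Two-sided α = 0.01 → critical value z_{0.005} = 2.576.
Power = Φ(δ − 2.576) + Φ(−δ − 2.576) = Φ(0.839) + Φ(-5.991) = 0.7994 + 0.0000 = 0.7994.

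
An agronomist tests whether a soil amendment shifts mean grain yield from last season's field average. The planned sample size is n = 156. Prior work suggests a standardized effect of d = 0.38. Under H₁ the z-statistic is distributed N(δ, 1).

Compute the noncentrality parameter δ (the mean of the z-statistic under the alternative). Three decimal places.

The noncentrality parameter scales effect size by the design's sample-size factor: δ = d·√n = 0.38 × √156 = 4.7462

δ ≈ 4.746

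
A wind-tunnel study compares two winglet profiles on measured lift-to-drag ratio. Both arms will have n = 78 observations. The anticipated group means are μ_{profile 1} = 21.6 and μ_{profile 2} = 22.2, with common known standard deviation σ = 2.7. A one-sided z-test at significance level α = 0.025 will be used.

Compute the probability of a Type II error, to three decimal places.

Standardized effect: d = |μ_{profile 1} − μ_{profile 2}| / σ = |21.6 − 22.2| / 2.7 = 0.2222
Noncentrality parameter: λ = d·√(n/2) = 0.2222 × √(78/2) = 1.3878
Critical value for a one-sided test at α = 0.025: z_α = 1.960.
Power = Φ(λ − 1.960) = Φ(-0.572) = 0.2836.
Type II error: β = 1 − power = 1 − 0.2836 = 0.7164.

β ≈ 0.716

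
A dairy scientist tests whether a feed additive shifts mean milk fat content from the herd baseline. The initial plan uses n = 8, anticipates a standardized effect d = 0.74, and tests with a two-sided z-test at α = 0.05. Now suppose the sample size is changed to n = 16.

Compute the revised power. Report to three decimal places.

With n = 16: δ = d·√n = 0.74 × √16 = 2.9600. Critical value z_{0.025} = 1.960.
Revised power = Φ(δ − 1.960) + Φ(−δ − 1.960) = Φ(1.000) + Φ(-4.920) = 0.8414 + 0.0000 = 0.8414.

Power ≈ 0.841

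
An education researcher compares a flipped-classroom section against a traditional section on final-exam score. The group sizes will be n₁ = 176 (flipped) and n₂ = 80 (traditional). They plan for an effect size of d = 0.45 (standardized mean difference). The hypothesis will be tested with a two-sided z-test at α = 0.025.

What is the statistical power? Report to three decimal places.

Power ≈ 0.863

Noncentrality parameter: δ = d / √(1/n₁ + 1/n₂) = 0.45 / √(1/176 + 1/80) = 3.3373
Two-sided α = 0.025 → critical value z_{0.0125} = 2.241.
Power = Φ(δ − 2.241) + Φ(−δ − 2.241) = Φ(1.096) + Φ(-5.579) = 0.8634 + 0.0000 = 0.8634.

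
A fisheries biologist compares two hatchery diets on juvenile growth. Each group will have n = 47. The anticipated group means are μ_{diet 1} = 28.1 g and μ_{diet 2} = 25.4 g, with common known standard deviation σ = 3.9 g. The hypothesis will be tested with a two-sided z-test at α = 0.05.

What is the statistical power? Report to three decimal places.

Standardized effect: d = |μ_{diet 1} − μ_{diet 2}| / σ = |28.1 − 25.4| / 3.9 = 0.6923
Noncentrality parameter: δ = d·√(n/2) = 0.6923 × √(47/2) = 3.3561
Two-sided α = 0.05 → critical value z_{0.025} = 1.960.
Power = Φ(δ − 1.960) + Φ(−δ − 1.960) = Φ(1.396) + Φ(-5.316) = 0.9187 + 0.0000 = 0.9187.

Power ≈ 0.919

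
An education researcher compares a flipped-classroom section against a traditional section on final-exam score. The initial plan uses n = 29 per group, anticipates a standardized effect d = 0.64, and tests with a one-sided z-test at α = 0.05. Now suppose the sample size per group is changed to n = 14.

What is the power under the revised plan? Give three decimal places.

Power ≈ 0.519

With n = 14 per group: δ = d·√(n/2) = 0.64 × √(14/2) = 1.6933. Critical value z_{0.05} = 1.645.
Revised power = P(Z > 1.645 − δ) = Φ(0.048) = 0.5193.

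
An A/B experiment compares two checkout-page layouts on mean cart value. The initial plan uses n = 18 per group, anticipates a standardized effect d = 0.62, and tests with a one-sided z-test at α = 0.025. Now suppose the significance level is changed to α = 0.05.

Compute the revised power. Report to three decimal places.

Power ≈ 0.585

δ = d·√(n/2) = 0.62 × √(18/2) = 1.8600 (unchanged). New critical value: z_{0.05} = 1.645.
Revised power = P(Z > 1.645 − δ) = Φ(0.215) = 0.5852.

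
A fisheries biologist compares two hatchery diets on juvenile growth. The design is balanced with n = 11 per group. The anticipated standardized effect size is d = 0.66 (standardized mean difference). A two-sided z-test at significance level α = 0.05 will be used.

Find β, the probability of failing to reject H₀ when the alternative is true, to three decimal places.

Noncentrality parameter: δ = d·√(n/2) = 0.66 × √(11/2) = 1.5478
Two-sided α = 0.05 → critical value z_{0.025} = 1.960.
Power = Φ(δ − 1.960) + Φ(−δ − 1.960) = Φ(-0.412) + Φ(-3.508) = 0.3401 + 0.0002 = 0.3403.
Type II error: β = 1 − power = 1 − 0.3403 = 0.6597.

β ≈ 0.660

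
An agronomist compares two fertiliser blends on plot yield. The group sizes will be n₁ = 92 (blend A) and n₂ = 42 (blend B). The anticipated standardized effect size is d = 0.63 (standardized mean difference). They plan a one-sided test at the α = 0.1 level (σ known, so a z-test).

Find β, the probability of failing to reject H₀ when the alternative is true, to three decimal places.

β ≈ 0.018

Noncentrality parameter: δ = d / √(1/n₁ + 1/n₂) = 0.63 / √(1/92 + 1/42) = 3.3830
Critical value for a one-sided test at α = 0.1: z_α = 1.282.
Power = P(Z > 1.282 − δ) = Φ(2.101) = 0.9822.
Type II error: β = 1 − power = 1 − 0.9822 = 0.0178.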